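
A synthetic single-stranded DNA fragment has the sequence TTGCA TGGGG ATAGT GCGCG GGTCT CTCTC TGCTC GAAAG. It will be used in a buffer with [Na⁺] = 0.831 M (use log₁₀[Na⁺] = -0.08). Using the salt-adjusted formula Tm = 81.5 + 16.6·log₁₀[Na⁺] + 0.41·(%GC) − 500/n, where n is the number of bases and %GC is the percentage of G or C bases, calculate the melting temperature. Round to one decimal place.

91.2°C

Length n = 40. Counting bases: C=9, A=6, T=11, G=14
G+C = 23, so %GC = 23/40 × 100 = 57.5%
Salt term: 16.6 × (-0.08) = -1.328
GC term: 0.41 × 57.5 = 23.575; length term: −500/40 = −12.5
Tm = 81.5 + (-1.328) + 23.575 − 12.5 = 91.247 → 91.2°C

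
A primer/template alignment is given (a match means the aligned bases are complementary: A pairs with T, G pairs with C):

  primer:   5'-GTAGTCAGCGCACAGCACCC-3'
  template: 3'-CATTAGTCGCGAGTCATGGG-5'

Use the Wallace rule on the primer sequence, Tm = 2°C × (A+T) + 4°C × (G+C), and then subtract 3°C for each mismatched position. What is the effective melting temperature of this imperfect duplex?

Primer base counts: A=5, T=2, G=5, C=8 → A+T=7, G+C=13
Perfect-match Tm = 2(7) + 4(13) = 14 + 52 = 66°C
Mismatches (positions where the bases are not complementary): 3 (at positions 4, 12, 16)
Effective Tm = 66 − 3×3 = 66 − 9 = 57°C

57°C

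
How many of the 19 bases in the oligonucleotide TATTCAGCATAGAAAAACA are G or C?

Counting bases: C=3, G=2, T=4, A=10
Total G or C: 2 + 3 = 5

5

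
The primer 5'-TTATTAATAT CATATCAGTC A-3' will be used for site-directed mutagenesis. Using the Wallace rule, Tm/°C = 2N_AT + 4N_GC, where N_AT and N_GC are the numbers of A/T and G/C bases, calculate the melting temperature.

Scanning the sequence gives A=8, G=1, C=3, T=9.
So N_AT = 17 and N_GC = 4.
Tm = 4·4 + 2·17 = 16 + 34 = 50°C

50°C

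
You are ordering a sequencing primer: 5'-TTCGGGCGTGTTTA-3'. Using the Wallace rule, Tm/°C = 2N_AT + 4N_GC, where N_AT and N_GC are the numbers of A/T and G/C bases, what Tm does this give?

Scanning the sequence gives T=6, G=5, A=1, C=2.
A+T = 7, G+C = 7
Tm = 2(7) + 4(7) = 14 + 28 = 42°C

42°C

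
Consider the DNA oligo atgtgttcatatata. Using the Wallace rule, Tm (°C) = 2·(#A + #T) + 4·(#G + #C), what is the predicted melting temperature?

T=7, C=1, A=5, G=2
So N_AT = 12 and N_GC = 3.
Tm = 2×12 + 4×3 = 36°C

36°C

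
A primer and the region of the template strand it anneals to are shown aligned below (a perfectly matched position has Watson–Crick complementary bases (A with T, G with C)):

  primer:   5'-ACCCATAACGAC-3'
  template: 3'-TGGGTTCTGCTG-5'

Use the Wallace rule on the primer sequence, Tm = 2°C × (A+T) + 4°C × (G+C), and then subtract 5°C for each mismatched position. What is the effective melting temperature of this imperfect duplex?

26°C

Primer base counts: A=5, T=1, G=1, C=5 → A+T=6, G+C=6
Perfect-match Tm = 2(6) + 4(6) = 12 + 24 = 36°C
Mismatches (positions where the bases are not complementary): 2 (at positions 6, 7)
Effective Tm = 36 − 2×5 = 36 − 10 = 26°C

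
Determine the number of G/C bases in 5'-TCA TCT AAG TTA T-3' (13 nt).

C=2, T=6, G=1, A=4
G+C = 1 + 2 = 3

3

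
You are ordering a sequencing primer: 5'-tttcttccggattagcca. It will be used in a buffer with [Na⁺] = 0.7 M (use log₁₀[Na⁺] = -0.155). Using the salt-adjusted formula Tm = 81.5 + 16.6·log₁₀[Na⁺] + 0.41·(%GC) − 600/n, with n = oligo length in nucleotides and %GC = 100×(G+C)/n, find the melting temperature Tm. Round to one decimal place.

Length n = 18. C=5, G=3, A=3, T=7
G+C = 8, so %GC = 8/18 × 100 = 44.444%
Salt term: 16.6 × (-0.155) = -2.573
GC term: 0.41 × 44.444 = 18.222; length term: −600/18 = −33.333
Tm = 81.5 + (-2.573) + 18.222 − 33.333 = 63.816 → 63.8°C

63.8°C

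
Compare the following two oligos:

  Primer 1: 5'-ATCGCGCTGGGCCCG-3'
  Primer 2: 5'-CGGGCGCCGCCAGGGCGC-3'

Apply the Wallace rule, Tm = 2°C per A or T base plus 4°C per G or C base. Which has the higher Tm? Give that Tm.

Primer 2, 70°C

Primer 1: A+T=3, G+C=12 → Tm = 2(3)+4(12) = 54°C
Primer 2: A+T=1, G+C=17 → Tm = 2(1)+4(17) = 70°C
54°C vs 70°C → primer 2 is higher.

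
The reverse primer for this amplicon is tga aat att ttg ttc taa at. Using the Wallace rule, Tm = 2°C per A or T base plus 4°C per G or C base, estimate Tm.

46°C

A=7, C=1, T=10, G=2
So N_AT = 17 and N_GC = 3.
Tm = 2(17) + 4(3) = 34 + 12 = 46°C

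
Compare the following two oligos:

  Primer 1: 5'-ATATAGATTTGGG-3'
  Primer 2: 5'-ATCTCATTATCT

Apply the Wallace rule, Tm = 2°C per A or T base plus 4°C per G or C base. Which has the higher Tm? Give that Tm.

Primer 1, 34°C

Primer 1: A+T=9, G+C=4 → Tm = 2(9)+4(4) = 34°C
Primer 2: A+T=9, G+C=3 → Tm = 2(9)+4(3) = 30°C
34°C vs 30°C → primer 1 is higher.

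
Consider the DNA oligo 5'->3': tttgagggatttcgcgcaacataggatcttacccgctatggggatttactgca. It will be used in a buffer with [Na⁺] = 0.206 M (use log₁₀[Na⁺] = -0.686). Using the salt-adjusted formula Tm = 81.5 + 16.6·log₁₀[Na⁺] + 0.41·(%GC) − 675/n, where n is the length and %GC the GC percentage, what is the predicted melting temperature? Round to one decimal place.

76.7°C

Length n = 53. A=12, C=11, T=16, G=14
G+C = 25, so %GC = 25/53 × 100 = 47.17%
Salt term: 16.6 × (-0.686) = -11.388
GC term: 0.41 × 47.17 = 19.34; length term: −675/53 = −12.736
Tm = 81.5 + (-11.388) + 19.34 − 12.736 = 76.716 → 76.7°C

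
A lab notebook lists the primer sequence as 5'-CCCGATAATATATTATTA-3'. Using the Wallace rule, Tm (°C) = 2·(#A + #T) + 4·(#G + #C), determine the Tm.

T=7, C=3, A=7, G=1
AT pairs contribute 14, GC pairs contribute 4.
Tm = 2(14) + 4(4) = 28 + 16 = 44°C

44°C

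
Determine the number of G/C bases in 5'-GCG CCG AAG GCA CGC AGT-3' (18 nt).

Counting bases: C=6, A=4, T=1, G=7
G+C = 7 + 6 = 13

13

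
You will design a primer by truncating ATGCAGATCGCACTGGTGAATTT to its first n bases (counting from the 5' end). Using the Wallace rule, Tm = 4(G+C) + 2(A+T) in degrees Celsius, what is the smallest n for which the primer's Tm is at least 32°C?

First 10 bases: ATGCAGATCG → Tm = 30°C (< 32°C)
First 11 bases: ATGCAGATCGC → Tm = 34°C (≥ 32°C)
Each additional base adds 2°C (A/T) or 4°C (G/C), so Tm is non-decreasing in n; n = 11 is the first length to reach 32°C.

n = 11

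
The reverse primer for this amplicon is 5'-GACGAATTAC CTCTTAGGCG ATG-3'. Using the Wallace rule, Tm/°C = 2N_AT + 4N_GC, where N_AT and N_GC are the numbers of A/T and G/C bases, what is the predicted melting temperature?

68°C

Scanning the sequence gives A=6, T=6, C=5, G=6.
A+T = 12, G+C = 11
Tm = 2×12 + 4×11 = 68°C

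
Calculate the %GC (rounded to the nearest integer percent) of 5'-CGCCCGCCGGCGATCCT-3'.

Base counts: C=9, G=5, A=1, T=2
G+C = 5 + 9 = 14 out of 17 bases
%GC = 14/17 × 100 = 82.35% ≈ 82%

82%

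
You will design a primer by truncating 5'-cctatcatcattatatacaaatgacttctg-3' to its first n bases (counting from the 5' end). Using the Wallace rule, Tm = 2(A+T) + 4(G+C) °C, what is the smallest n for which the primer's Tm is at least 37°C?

n = 15

First 14 bases: CCTATCATCATTAT → Tm = 36°C (< 37°C)
First 15 bases: CCTATCATCATTATA → Tm = 38°C (≥ 37°C)
Each additional base adds 2°C (A/T) or 4°C (G/C), so Tm is non-decreasing in n; n = 15 is the first length to reach 37°C.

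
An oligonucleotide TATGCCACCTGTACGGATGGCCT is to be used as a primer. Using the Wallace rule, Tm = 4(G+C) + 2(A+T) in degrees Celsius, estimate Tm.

Counting bases: G=6, A=4, C=7, T=6
AT pairs contribute 10, GC pairs contribute 13.
Tm = 2(10) + 4(13) = 20 + 52 = 72°C

72°C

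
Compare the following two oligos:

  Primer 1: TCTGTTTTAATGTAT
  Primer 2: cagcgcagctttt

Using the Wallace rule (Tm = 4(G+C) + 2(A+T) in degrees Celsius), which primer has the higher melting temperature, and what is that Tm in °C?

Primer 2, 40°C

Primer 1: A+T=12, G+C=3 → Tm = 2(12)+4(3) = 36°C
Primer 2: A+T=6, G+C=7 → Tm = 2(6)+4(7) = 40°C
36°C vs 40°C → primer 2 is higher.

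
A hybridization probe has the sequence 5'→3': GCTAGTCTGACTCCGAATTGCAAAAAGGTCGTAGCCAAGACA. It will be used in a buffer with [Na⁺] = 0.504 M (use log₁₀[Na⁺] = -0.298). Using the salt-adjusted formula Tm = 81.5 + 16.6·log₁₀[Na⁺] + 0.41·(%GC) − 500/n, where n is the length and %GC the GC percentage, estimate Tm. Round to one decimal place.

Length n = 42. A=14, C=10, T=8, G=10
G+C = 20, so %GC = 20/42 × 100 = 47.619%
Salt term: 16.6 × (-0.298) = -4.947
GC term: 0.41 × 47.619 = 19.524; length term: −500/42 = −11.905
Tm = 81.5 + (-4.947) + 19.524 − 11.905 = 84.172 → 84.2°C

84.2°C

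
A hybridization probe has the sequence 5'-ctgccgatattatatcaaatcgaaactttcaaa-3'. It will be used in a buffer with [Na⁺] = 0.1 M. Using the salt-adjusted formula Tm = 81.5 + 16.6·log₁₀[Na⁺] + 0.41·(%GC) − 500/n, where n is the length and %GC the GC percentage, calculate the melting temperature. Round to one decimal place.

Length n = 33. G=3, A=13, C=7, T=10
G+C = 10, so %GC = 10/33 × 100 = 30.303%
Salt term: 16.6 × (-1) = -16.6
GC term: 0.41 × 30.303 = 12.424; length term: −500/33 = −15.152
Tm = 81.5 + (-16.6) + 12.424 − 15.152 = 62.172 → 62.2°C

62.2°C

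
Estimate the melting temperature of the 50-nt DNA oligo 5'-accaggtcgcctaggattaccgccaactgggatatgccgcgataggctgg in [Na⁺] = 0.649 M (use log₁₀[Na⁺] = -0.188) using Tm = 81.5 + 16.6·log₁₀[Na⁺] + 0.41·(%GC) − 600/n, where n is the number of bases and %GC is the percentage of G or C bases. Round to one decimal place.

Length n = 50. Base counts: G=16, T=9, A=11, C=14
G+C = 30, so %GC = 30/50 × 100 = 60%
Salt term: 16.6 × (-0.188) = -3.121
GC term: 0.41 × 60 = 24.6; length term: −600/50 = −12
Tm = 81.5 + (-3.121) + 24.6 − 12 = 90.979 → 91.0°C

91.0°C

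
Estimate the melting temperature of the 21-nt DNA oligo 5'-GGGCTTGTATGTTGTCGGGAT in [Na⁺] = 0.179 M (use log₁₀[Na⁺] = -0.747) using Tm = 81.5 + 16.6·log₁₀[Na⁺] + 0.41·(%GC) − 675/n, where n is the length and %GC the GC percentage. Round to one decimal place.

58.4°C

Length n = 21. Base counts: A=2, T=8, C=2, G=9
G+C = 11, so %GC = 11/21 × 100 = 52.381%
Salt term: 16.6 × (-0.747) = -12.4
GC term: 0.41 × 52.381 = 21.476; length term: −675/21 = −32.143
Tm = 81.5 + (-12.4) + 21.476 − 32.143 = 58.433 → 58.4°C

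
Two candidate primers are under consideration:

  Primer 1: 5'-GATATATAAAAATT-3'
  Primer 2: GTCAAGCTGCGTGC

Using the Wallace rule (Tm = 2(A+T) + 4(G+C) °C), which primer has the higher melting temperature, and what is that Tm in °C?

Primer 2, 46°C

Primer 1: A+T=13, G+C=1 → Tm = 2(13)+4(1) = 30°C
Primer 2: A+T=5, G+C=9 → Tm = 2(5)+4(9) = 46°C
30°C vs 46°C → primer 2 is higher.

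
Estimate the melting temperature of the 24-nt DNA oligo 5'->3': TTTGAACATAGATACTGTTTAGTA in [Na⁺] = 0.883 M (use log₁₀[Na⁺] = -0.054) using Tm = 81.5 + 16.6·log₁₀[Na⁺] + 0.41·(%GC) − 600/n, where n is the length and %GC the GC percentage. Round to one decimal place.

65.9°C

Length n = 24. Counting bases: G=4, T=10, A=8, C=2
G+C = 6, so %GC = 6/24 × 100 = 25%
Salt term: 16.6 × (-0.054) = -0.896
GC term: 0.41 × 25 = 10.25; length term: −600/24 = −25
Tm = 81.5 + (-0.896) + 10.25 − 25 = 65.854 → 65.9°C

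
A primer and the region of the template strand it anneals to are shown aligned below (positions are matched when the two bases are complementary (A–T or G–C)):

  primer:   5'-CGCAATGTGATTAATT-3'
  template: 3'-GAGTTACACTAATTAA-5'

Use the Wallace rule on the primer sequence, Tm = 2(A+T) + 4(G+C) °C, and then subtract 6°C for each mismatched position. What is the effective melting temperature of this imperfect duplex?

36°C

Primer base counts: A=5, T=6, G=3, C=2 → A+T=11, G+C=5
Perfect-match Tm = 2(11) + 4(5) = 22 + 20 = 42°C
Mismatches (positions where the bases are not complementary): 1 (at position 2)
Effective Tm = 42 − 1×6 = 42 − 6 = 36°C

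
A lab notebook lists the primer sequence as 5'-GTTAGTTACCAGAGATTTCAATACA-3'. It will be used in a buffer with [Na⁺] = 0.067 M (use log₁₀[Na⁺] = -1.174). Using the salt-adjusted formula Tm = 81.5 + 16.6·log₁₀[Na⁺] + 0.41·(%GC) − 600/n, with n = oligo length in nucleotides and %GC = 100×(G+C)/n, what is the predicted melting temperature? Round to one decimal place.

Length n = 25. Counting bases: G=4, C=4, T=8, A=9
G+C = 8, so %GC = 8/25 × 100 = 32%
Salt term: 16.6 × (-1.174) = -19.488
GC term: 0.41 × 32 = 13.12; length term: −600/25 = −24
Tm = 81.5 + (-19.488) + 13.12 − 24 = 51.132 → 51.1°C

51.1°C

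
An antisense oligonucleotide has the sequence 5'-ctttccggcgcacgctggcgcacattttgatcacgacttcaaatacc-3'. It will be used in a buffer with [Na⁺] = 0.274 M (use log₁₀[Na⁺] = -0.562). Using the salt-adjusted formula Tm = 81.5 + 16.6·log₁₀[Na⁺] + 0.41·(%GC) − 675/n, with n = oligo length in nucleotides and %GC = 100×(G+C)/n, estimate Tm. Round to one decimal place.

79.6°C

Length n = 47. Scanning the sequence gives G=9, T=12, C=16, A=10.
G+C = 25, so %GC = 25/47 × 100 = 53.191%
Salt term: 16.6 × (-0.562) = -9.329
GC term: 0.41 × 53.191 = 21.808; length term: −675/47 = −14.362
Tm = 81.5 + (-9.329) + 21.808 − 14.362 = 79.617 → 79.6°C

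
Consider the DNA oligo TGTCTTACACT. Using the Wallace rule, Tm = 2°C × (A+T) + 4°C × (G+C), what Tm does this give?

30°C

Counting bases: G=1, C=3, T=5, A=2
A+T = 7, G+C = 4
Tm = 2(7) + 4(4) = 14 + 16 = 30°C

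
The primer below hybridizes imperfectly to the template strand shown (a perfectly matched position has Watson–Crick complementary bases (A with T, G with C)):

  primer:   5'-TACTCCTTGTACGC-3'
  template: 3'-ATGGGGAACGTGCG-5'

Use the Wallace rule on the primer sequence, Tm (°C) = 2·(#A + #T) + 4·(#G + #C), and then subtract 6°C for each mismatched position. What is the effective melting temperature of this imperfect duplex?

Primer base counts: A=2, T=5, G=2, C=5 → A+T=7, G+C=7
Perfect-match Tm = 2(7) + 4(7) = 14 + 28 = 42°C
Mismatches (positions where the bases are not complementary): 2 (at positions 4, 10)
Effective Tm = 42 − 2×6 = 42 − 12 = 30°C

30°C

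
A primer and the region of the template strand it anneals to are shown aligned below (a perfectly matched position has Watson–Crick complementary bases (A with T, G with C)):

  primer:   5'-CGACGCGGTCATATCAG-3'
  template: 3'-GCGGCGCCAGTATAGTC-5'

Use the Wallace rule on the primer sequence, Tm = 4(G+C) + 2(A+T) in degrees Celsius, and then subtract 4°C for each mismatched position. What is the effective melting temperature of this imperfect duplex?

Primer base counts: A=4, T=3, G=5, C=5 → A+T=7, G+C=10
Perfect-match Tm = 2(7) + 4(10) = 14 + 40 = 54°C
Mismatches (positions where the bases are not complementary): 1 (at position 3)
Effective Tm = 54 − 1×4 = 54 − 4 = 50°C

50°C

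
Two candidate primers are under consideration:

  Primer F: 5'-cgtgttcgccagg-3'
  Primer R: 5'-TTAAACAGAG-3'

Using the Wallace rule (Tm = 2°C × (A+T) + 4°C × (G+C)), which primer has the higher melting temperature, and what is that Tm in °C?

Primer F, 44°C

Primer F: A+T=4, G+C=9 → Tm = 2(4)+4(9) = 44°C
Primer R: A+T=7, G+C=3 → Tm = 2(7)+4(3) = 26°C
44°C vs 26°C → primer F is higher.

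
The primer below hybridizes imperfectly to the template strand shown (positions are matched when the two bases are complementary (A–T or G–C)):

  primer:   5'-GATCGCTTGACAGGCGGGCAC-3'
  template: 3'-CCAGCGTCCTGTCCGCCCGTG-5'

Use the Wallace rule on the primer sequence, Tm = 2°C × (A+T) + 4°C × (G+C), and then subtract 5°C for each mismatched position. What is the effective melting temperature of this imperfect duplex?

55°C

Primer base counts: A=4, T=3, G=8, C=6 → A+T=7, G+C=14
Perfect-match Tm = 2(7) + 4(14) = 14 + 56 = 70°C
Mismatches (positions where the bases are not complementary): 3 (at positions 2, 7, 8)
Effective Tm = 70 − 3×5 = 70 − 15 = 55°C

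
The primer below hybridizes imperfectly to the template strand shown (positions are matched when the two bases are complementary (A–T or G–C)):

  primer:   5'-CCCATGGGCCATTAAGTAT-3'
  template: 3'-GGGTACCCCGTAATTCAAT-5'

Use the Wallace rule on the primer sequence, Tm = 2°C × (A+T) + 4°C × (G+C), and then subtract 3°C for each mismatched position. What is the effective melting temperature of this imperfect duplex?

Primer base counts: A=5, T=5, G=4, C=5 → A+T=10, G+C=9
Perfect-match Tm = 2(10) + 4(9) = 20 + 36 = 56°C
Mismatches (positions where the bases are not complementary): 3 (at positions 9, 18, 19)
Effective Tm = 56 − 3×3 = 56 − 9 = 47°C

47°C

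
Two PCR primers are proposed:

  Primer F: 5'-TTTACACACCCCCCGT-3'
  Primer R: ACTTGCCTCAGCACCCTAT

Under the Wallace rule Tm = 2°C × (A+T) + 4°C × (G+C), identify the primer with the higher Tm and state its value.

Primer F: A+T=7, G+C=9 → Tm = 2(7)+4(9) = 50°C
Primer R: A+T=9, G+C=10 → Tm = 2(9)+4(10) = 58°C
50°C vs 58°C → primer R is higher.

Primer R, 58°C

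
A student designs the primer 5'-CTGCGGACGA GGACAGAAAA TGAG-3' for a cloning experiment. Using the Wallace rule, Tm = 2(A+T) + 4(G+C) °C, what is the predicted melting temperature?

Base counts: G=9, C=4, A=9, T=2
So N_AT = 11 and N_GC = 13.
Tm = 4·13 + 2·11 = 52 + 22 = 74°C

74°C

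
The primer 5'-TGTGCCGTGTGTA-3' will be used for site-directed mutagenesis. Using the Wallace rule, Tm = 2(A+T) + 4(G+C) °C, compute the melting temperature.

40°C

Counting bases: G=5, A=1, T=5, C=2
So N_AT = 6 and N_GC = 7.
Tm = 4·7 + 2·6 = 28 + 12 = 40°C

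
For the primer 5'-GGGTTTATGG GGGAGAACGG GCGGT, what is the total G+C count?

16

Base counts: G=14, C=2, T=5, A=4
Total G or C: 14 + 2 = 16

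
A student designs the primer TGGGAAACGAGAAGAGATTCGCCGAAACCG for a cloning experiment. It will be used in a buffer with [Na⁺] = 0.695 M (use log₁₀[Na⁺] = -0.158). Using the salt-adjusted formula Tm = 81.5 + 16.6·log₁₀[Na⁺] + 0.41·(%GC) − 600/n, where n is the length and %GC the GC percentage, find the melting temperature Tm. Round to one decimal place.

Length n = 30. Scanning the sequence gives T=3, C=6, G=10, A=11.
G+C = 16, so %GC = 16/30 × 100 = 53.333%
Salt term: 16.6 × (-0.158) = -2.623
GC term: 0.41 × 53.333 = 21.867; length term: −600/30 = −20
Tm = 81.5 + (-2.623) + 21.867 − 20 = 80.744 → 80.7°C

80.7°C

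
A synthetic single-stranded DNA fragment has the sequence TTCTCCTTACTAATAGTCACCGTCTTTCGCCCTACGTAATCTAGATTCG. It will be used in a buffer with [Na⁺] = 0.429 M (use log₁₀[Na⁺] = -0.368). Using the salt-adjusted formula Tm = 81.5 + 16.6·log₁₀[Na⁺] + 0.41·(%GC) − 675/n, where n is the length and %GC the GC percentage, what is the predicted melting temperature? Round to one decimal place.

Length n = 49. Scanning the sequence gives T=18, G=6, A=10, C=15.
G+C = 21, so %GC = 21/49 × 100 = 42.857%
Salt term: 16.6 × (-0.368) = -6.109
GC term: 0.41 × 42.857 = 17.571; length term: −675/49 = −13.776
Tm = 81.5 + (-6.109) + 17.571 − 13.776 = 79.186 → 79.2°C

79.2°C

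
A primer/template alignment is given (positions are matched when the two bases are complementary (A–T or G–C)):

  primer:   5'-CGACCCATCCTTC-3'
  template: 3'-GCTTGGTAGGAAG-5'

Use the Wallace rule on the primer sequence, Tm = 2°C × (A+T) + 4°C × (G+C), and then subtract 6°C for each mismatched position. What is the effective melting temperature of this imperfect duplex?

36°C

Primer base counts: A=2, T=3, G=1, C=7 → A+T=5, G+C=8
Perfect-match Tm = 2(5) + 4(8) = 10 + 32 = 42°C
Mismatches (positions where the bases are not complementary): 1 (at position 4)
Effective Tm = 42 − 1×6 = 42 − 6 = 36°C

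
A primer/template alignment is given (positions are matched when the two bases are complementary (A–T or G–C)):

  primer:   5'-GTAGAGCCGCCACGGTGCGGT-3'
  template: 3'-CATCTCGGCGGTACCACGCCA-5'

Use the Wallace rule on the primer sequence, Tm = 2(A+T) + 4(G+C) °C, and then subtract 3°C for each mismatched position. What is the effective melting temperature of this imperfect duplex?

69°C

Primer base counts: A=3, T=3, G=9, C=6 → A+T=6, G+C=15
Perfect-match Tm = 2(6) + 4(15) = 12 + 60 = 72°C
Mismatches (positions where the bases are not complementary): 1 (at position 13)
Effective Tm = 72 − 1×3 = 72 − 3 = 69°C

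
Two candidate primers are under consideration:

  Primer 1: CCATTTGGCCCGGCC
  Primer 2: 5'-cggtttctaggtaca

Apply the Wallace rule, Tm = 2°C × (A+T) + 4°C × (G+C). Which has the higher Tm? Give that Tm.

Primer 1: A+T=4, G+C=11 → Tm = 2(4)+4(11) = 52°C
Primer 2: A+T=8, G+C=7 → Tm = 2(8)+4(7) = 44°C
52°C vs 44°C → primer 1 is higher.

Primer 1, 52°C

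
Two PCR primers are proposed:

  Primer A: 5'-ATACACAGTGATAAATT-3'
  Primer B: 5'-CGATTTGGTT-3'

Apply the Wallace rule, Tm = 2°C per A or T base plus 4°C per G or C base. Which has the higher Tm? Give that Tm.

Primer A: A+T=13, G+C=4 → Tm = 2(13)+4(4) = 42°C
Primer B: A+T=6, G+C=4 → Tm = 2(6)+4(4) = 28°C
42°C vs 28°C → primer A is higher.

Primer A, 42°C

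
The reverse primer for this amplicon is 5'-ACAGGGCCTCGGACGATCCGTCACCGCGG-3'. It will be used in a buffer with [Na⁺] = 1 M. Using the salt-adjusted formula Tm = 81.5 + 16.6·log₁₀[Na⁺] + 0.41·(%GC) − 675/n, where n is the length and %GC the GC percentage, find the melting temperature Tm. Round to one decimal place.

87.9°C

Length n = 29. Scanning the sequence gives C=11, T=3, A=5, G=10.
G+C = 21, so %GC = 21/29 × 100 = 72.414%
Salt term: 16.6 × (0) = 0
GC term: 0.41 × 72.414 = 29.69; length term: −675/29 = −23.276
Tm = 81.5 + (0) + 29.69 − 23.276 = 87.914 → 87.9°C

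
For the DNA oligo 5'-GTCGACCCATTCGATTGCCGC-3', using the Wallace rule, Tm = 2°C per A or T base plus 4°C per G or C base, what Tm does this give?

68°C

G=5, C=8, A=3, T=5
AT pairs contribute 8, GC pairs contribute 13.
Tm = 2(8) + 4(13) = 16 + 52 = 68°C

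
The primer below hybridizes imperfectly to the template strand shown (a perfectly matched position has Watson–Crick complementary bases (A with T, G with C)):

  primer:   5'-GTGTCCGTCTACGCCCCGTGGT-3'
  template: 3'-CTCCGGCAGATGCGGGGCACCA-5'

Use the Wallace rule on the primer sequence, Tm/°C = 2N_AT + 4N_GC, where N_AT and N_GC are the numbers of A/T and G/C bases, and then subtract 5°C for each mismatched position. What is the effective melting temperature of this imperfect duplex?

64°C

Primer base counts: A=1, T=6, G=7, C=8 → A+T=7, G+C=15
Perfect-match Tm = 2(7) + 4(15) = 14 + 60 = 74°C
Mismatches (positions where the bases are not complementary): 2 (at positions 2, 4)
Effective Tm = 74 − 2×5 = 74 − 10 = 64°C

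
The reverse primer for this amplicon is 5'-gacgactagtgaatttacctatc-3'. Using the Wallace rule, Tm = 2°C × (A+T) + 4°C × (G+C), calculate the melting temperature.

Base counts: A=7, C=5, T=7, G=4
A+T = 14, G+C = 9
Tm = 2×14 + 4×9 = 64°C

64°C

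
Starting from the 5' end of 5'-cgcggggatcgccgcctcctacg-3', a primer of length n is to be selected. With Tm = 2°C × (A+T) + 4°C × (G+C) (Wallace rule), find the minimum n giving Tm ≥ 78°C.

First 21 bases: CGCGGGGATCGCCGCCTCCTA → Tm = 74°C (< 78°C)
First 22 bases: CGCGGGGATCGCCGCCTCCTAC → Tm = 78°C (≥ 78°C)
Since every base adds ≥2°C, Tm only increases with n, so the threshold is first crossed at n = 22.

n = 22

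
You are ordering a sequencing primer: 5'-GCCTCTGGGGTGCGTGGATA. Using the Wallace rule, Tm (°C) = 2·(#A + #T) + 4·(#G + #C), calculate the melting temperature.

66°C

Base counts: C=4, G=9, T=5, A=2
A+T = 7, G+C = 13
Tm = 4·13 + 2·7 = 52 + 14 = 66°C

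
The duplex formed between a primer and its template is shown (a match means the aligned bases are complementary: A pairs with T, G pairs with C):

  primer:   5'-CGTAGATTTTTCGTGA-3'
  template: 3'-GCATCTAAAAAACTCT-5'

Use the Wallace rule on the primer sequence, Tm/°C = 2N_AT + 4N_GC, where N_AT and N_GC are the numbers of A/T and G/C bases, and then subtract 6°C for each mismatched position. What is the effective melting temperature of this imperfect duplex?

32°C

Primer base counts: A=3, T=7, G=4, C=2 → A+T=10, G+C=6
Perfect-match Tm = 2(10) + 4(6) = 20 + 24 = 44°C
Mismatches (positions where the bases are not complementary): 2 (at positions 12, 14)
Effective Tm = 44 − 2×6 = 44 − 12 = 32°C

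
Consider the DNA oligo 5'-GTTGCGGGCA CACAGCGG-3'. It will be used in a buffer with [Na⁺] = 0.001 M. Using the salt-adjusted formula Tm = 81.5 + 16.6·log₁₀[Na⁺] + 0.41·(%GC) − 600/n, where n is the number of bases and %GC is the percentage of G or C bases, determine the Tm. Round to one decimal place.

28.0°C

Length n = 18. Counting bases: G=8, A=3, C=5, T=2
G+C = 13, so %GC = 13/18 × 100 = 72.222%
Salt term: 16.6 × (-3) = -49.8
GC term: 0.41 × 72.222 = 29.611; length term: −600/18 = −33.333
Tm = 81.5 + (-49.8) + 29.611 − 33.333 = 27.978 → 28.0°C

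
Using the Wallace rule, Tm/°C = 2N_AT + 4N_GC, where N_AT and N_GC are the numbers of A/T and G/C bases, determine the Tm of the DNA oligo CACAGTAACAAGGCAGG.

52°C

Scanning the sequence gives C=4, A=7, G=5, T=1.
AT pairs contribute 8, GC pairs contribute 9.
Tm = 2×8 + 4×9 = 52°C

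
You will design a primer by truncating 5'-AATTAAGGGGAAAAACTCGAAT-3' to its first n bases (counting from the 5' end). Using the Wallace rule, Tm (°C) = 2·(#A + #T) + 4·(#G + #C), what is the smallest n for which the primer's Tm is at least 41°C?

First 15 bases: AATTAAGGGGAAAAA → Tm = 38°C (< 41°C)
First 16 bases: AATTAAGGGGAAAAAC → Tm = 42°C (≥ 41°C)
Each additional base adds 2°C (A/T) or 4°C (G/C), so Tm is non-decreasing in n; n = 16 is the first length to reach 41°C.

n = 16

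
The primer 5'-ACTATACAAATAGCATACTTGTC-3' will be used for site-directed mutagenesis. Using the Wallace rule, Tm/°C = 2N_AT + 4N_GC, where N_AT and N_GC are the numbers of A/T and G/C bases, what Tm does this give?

C=5, G=2, T=7, A=9
So N_AT = 16 and N_GC = 7.
Tm = 2(16) + 4(7) = 32 + 28 = 60°C

60°C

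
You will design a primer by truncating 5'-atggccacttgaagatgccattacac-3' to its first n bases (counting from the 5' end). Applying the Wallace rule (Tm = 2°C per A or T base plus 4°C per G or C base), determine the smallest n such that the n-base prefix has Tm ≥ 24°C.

n = 8

First 7 bases: ATGGCCA → Tm = 22°C (< 24°C)
First 8 bases: ATGGCCAC → Tm = 26°C (≥ 24°C)
Each additional base adds 2°C (A/T) or 4°C (G/C), so Tm is non-decreasing in n; n = 8 is the first length to reach 24°C.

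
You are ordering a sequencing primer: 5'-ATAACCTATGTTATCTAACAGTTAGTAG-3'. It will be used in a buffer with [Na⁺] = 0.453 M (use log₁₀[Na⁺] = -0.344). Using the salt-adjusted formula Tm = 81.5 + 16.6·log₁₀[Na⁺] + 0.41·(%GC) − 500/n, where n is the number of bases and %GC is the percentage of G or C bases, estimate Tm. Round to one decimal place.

69.6°C

Length n = 28. Scanning the sequence gives A=10, T=10, G=4, C=4.
G+C = 8, so %GC = 8/28 × 100 = 28.571%
Salt term: 16.6 × (-0.344) = -5.71
GC term: 0.41 × 28.571 = 11.714; length term: −500/28 = −17.857
Tm = 81.5 + (-5.71) + 11.714 − 17.857 = 69.647 → 69.6°C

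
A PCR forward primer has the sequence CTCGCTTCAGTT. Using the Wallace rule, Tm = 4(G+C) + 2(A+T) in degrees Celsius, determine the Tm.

A=1, G=2, T=5, C=4
A+T = 6, G+C = 6
Tm = 2×6 + 4×6 = 36°C

36°C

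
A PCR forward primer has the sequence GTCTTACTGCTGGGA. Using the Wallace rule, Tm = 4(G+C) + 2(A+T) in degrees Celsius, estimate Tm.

46°C

Scanning the sequence gives A=2, T=5, G=5, C=3.
So N_AT = 7 and N_GC = 8.
Tm = 4·8 + 2·7 = 32 + 14 = 46°C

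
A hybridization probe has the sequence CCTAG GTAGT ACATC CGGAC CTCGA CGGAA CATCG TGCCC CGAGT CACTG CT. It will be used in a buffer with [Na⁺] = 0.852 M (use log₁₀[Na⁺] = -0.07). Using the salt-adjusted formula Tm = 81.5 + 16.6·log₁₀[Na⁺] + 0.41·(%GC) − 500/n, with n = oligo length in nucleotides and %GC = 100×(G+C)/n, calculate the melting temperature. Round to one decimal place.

Length n = 52. Counting bases: T=10, C=18, G=13, A=11
G+C = 31, so %GC = 31/52 × 100 = 59.615%
Salt term: 16.6 × (-0.07) = -1.162
GC term: 0.41 × 59.615 = 24.442; length term: −500/52 = −9.615
Tm = 81.5 + (-1.162) + 24.442 − 9.615 = 95.165 → 95.2°C

95.2°C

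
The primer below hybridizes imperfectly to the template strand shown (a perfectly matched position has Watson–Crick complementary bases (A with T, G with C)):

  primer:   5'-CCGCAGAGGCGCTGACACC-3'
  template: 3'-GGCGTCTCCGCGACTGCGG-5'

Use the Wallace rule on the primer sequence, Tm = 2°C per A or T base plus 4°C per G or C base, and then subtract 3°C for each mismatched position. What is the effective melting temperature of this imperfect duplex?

63°C

Primer base counts: A=4, T=1, G=6, C=8 → A+T=5, G+C=14
Perfect-match Tm = 2(5) + 4(14) = 10 + 56 = 66°C
Mismatches (positions where the bases are not complementary): 1 (at position 17)
Effective Tm = 66 − 1×3 = 66 − 3 = 63°C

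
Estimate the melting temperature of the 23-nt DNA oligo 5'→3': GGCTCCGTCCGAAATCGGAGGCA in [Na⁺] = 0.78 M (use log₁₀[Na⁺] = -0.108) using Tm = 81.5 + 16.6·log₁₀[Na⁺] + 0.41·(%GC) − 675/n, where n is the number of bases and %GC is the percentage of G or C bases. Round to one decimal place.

77.1°C

Length n = 23. T=3, G=8, C=7, A=5
G+C = 15, so %GC = 15/23 × 100 = 65.217%
Salt term: 16.6 × (-0.108) = -1.793
GC term: 0.41 × 65.217 = 26.739; length term: −675/23 = −29.348
Tm = 81.5 + (-1.793) + 26.739 − 29.348 = 77.098 → 77.1°C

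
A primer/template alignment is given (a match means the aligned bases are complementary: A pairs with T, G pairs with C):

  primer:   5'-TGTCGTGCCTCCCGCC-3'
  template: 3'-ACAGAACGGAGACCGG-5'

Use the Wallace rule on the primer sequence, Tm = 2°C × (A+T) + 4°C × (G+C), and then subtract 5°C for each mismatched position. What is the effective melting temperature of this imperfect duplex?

41°C

Primer base counts: A=0, T=4, G=4, C=8 → A+T=4, G+C=12
Perfect-match Tm = 2(4) + 4(12) = 8 + 48 = 56°C
Mismatches (positions where the bases are not complementary): 3 (at positions 5, 12, 13)
Effective Tm = 56 − 3×5 = 56 − 15 = 41°C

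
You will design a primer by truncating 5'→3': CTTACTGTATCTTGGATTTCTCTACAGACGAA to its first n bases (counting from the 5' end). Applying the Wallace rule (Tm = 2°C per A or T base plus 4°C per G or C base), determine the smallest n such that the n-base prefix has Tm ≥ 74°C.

First 26 bases: CTTACTGTATCTTGGATTTCTCTACA → Tm = 70°C (< 74°C)
First 27 bases: CTTACTGTATCTTGGATTTCTCTACAG → Tm = 74°C (≥ 74°C)
Since every base adds ≥2°C, Tm only increases with n, so the threshold is first crossed at n = 27.

n = 27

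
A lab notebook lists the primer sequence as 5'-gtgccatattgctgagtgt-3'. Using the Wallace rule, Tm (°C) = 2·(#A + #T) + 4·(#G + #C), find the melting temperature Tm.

Base counts: T=7, C=3, A=3, G=6
AT pairs contribute 10, GC pairs contribute 9.
Tm = 4·9 + 2·10 = 36 + 20 = 56°C

56°C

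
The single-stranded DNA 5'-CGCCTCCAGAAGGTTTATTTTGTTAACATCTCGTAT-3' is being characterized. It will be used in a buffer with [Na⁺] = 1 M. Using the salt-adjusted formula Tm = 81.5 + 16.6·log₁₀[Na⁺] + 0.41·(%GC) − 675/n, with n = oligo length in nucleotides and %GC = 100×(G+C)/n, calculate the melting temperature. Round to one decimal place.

Length n = 36. Scanning the sequence gives T=14, G=6, C=8, A=8.
G+C = 14, so %GC = 14/36 × 100 = 38.889%
Salt term: 16.6 × (0) = 0
GC term: 0.41 × 38.889 = 15.944; length term: −675/36 = −18.75
Tm = 81.5 + (0) + 15.944 − 18.75 = 78.694 → 78.7°C

78.7°C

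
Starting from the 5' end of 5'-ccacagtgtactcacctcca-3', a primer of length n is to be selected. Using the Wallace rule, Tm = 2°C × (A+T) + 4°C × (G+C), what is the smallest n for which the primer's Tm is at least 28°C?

First 8 bases: CCACAGTG → Tm = 26°C (< 28°C)
First 9 bases: CCACAGTGT → Tm = 28°C (≥ 28°C)
Since every base adds ≥2°C, Tm only increases with n, so the threshold is first crossed at n = 9.

n = 9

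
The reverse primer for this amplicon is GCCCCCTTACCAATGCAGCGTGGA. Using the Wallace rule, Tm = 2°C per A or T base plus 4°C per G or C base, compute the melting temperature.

78°C

Base counts: T=4, C=9, G=6, A=5
A+T = 9, G+C = 15
Tm = 2×9 + 4×15 = 78°C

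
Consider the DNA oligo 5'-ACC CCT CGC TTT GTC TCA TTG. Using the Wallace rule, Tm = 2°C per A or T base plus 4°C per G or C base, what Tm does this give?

G=3, A=2, T=8, C=8
AT pairs contribute 10, GC pairs contribute 11.
Tm = 2×10 + 4×11 = 64°C

64°C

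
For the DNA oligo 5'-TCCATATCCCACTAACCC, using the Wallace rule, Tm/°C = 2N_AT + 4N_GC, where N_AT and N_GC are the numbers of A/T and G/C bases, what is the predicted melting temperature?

54°C

C=9, T=4, G=0, A=5
So N_AT = 9 and N_GC = 9.
Tm = 2(9) + 4(9) = 18 + 36 = 54°C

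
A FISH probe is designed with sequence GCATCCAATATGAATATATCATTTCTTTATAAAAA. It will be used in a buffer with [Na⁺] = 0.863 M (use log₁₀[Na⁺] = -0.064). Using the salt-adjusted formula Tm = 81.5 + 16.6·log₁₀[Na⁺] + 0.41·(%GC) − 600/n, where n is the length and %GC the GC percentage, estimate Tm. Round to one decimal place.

Length n = 35. Scanning the sequence gives C=5, G=2, T=13, A=15.
G+C = 7, so %GC = 7/35 × 100 = 20%
Salt term: 16.6 × (-0.064) = -1.062
GC term: 0.41 × 20 = 8.2; length term: −600/35 = −17.143
Tm = 81.5 + (-1.062) + 8.2 − 17.143 = 71.495 → 71.5°C

71.5°C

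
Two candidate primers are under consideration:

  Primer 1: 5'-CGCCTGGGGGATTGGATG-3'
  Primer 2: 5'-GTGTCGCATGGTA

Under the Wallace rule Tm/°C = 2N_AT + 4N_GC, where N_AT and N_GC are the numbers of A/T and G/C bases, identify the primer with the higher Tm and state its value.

Primer 1: A+T=6, G+C=12 → Tm = 2(6)+4(12) = 60°C
Primer 2: A+T=6, G+C=7 → Tm = 2(6)+4(7) = 40°C
60°C vs 40°C → primer 1 is higher.

Primer 1, 60°C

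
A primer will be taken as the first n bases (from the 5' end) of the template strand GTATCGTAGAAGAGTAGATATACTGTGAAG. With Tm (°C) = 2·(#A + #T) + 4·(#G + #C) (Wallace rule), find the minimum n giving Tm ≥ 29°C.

First 10 bases: GTATCGTAGA → Tm = 28°C (< 29°C)
First 11 bases: GTATCGTAGAA → Tm = 30°C (≥ 29°C)
Since every base adds ≥2°C, Tm only increases with n, so the threshold is first crossed at n = 11.

n = 11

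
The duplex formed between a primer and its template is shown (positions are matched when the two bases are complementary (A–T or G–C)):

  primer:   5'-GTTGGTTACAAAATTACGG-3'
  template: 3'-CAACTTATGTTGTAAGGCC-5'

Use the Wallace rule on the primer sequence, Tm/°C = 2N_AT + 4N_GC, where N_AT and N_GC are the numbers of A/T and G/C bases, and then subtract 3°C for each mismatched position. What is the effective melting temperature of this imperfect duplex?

40°C

Primer base counts: A=6, T=6, G=5, C=2 → A+T=12, G+C=7
Perfect-match Tm = 2(12) + 4(7) = 24 + 28 = 52°C
Mismatches (positions where the bases are not complementary): 4 (at positions 5, 6, 12, 16)
Effective Tm = 52 − 4×3 = 52 − 12 = 40°C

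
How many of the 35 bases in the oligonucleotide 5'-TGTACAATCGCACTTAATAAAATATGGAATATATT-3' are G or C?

Scanning the sequence gives A=15, T=12, G=4, C=4.
Total G or C: 4 + 4 = 8

8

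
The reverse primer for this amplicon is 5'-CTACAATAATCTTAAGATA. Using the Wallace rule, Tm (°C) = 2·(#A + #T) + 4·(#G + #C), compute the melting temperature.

Counting bases: C=3, A=9, G=1, T=6
AT pairs contribute 15, GC pairs contribute 4.
Tm = 4·4 + 2·15 = 16 + 30 = 46°C

46°C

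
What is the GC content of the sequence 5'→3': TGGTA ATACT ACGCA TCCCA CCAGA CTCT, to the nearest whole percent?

48%

Base counts: C=10, T=7, G=4, A=8
G+C = 4 + 10 = 14 out of 29 bases
%GC = 14/29 × 100 = 48.28% ≈ 48%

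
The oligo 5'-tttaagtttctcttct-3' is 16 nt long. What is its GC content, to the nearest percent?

Scanning the sequence gives A=2, C=3, T=10, G=1.
G+C = 1 + 3 = 4 out of 16 bases
%GC = 4/16 × 100 = 25% ≈ 25%

25%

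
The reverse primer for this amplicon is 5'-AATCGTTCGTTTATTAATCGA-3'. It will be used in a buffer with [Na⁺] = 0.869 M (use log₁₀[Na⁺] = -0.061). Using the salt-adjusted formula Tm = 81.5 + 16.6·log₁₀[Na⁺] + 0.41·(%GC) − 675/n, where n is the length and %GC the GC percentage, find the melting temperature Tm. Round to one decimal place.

60.1°C

Length n = 21. Base counts: G=3, T=9, A=6, C=3
G+C = 6, so %GC = 6/21 × 100 = 28.571%
Salt term: 16.6 × (-0.061) = -1.013
GC term: 0.41 × 28.571 = 11.714; length term: −675/21 = −32.143
Tm = 81.5 + (-1.013) + 11.714 − 32.143 = 60.058 → 60.1°C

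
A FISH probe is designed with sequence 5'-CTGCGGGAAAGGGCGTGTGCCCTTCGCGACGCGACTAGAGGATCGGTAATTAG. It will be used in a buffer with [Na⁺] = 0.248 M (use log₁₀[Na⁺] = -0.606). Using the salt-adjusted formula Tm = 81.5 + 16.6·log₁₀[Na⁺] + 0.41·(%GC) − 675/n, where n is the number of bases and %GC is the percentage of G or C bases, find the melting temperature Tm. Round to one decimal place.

Length n = 53. Counting bases: G=20, A=11, T=10, C=12
G+C = 32, so %GC = 32/53 × 100 = 60.377%
Salt term: 16.6 × (-0.606) = -10.06
GC term: 0.41 × 60.377 = 24.755; length term: −675/53 = −12.736
Tm = 81.5 + (-10.06) + 24.755 − 12.736 = 83.459 → 83.5°C

83.5°C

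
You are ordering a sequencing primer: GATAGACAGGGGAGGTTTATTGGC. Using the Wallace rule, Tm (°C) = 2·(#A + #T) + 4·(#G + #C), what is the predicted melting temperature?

G=10, C=2, A=6, T=6
AT pairs contribute 12, GC pairs contribute 12.
Tm = 2×12 + 4×12 = 72°C

72°C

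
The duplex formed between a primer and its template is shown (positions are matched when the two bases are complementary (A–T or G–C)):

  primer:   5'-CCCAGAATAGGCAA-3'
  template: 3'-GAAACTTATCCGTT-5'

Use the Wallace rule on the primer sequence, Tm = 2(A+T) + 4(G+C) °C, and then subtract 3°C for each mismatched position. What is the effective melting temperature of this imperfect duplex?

Primer base counts: A=6, T=1, G=3, C=4 → A+T=7, G+C=7
Perfect-match Tm = 2(7) + 4(7) = 14 + 28 = 42°C
Mismatches (positions where the bases are not complementary): 3 (at positions 2, 3, 4)
Effective Tm = 42 − 3×3 = 42 − 9 = 33°C

33°C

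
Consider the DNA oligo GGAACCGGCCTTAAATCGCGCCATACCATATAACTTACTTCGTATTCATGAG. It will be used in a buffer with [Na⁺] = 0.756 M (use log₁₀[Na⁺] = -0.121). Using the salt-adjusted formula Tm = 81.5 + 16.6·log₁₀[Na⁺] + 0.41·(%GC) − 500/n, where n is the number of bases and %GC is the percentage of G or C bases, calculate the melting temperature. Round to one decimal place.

88.0°C

Length n = 52. Scanning the sequence gives T=14, A=15, G=9, C=14.
G+C = 23, so %GC = 23/52 × 100 = 44.231%
Salt term: 16.6 × (-0.121) = -2.009
GC term: 0.41 × 44.231 = 18.135; length term: −500/52 = −9.615
Tm = 81.5 + (-2.009) + 18.135 − 9.615 = 88.011 → 88.0°C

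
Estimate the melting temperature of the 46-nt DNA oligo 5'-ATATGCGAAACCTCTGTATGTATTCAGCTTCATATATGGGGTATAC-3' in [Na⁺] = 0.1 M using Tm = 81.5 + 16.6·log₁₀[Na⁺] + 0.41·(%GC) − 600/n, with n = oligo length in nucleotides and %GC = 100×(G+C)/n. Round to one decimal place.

Length n = 46. Counting bases: C=8, G=9, T=16, A=13
G+C = 17, so %GC = 17/46 × 100 = 36.957%
Salt term: 16.6 × (-1) = -16.6
GC term: 0.41 × 36.957 = 15.152; length term: −600/46 = −13.043
Tm = 81.5 + (-16.6) + 15.152 − 13.043 = 67.009 → 67.0°C

67.0°C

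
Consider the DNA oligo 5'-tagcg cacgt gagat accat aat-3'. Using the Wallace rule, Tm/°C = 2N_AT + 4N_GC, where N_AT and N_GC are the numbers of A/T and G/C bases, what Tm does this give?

Scanning the sequence gives T=5, G=5, C=5, A=8.
So N_AT = 13 and N_GC = 10.
Tm = 2×13 + 4×10 = 66°C

66°C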